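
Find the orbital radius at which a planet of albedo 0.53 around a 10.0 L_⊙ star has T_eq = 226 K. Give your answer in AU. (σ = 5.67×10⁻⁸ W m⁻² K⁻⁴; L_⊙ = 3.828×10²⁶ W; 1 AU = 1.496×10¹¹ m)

L = 10.0 × 3.828×10²⁶ = 3.83×10²⁷ W.
From T_eq⁴ = L(1−A)/(16πσd²): d = √[L(1−A)/(16πσT_eq⁴)].
d = √[3.83×10²⁷ × 0.47 / (16π × 5.67×10⁻⁸ × (226)⁴)] = 4.92×10¹¹ m = 3.29 AU.

d ≈ 3.29 AU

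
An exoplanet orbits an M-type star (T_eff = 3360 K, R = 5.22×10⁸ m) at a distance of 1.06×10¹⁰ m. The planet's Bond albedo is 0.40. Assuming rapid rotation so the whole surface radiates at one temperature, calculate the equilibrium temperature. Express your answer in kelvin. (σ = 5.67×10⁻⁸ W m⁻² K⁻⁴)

T_eq ≈ 464 K

L = 4πR_⋆²σT_⋆⁴ = 4π(5.22×10⁸)² × 5.67×10⁻⁸ × (3360)⁴ = 2.47×10²⁵ W.
S = L/(4πd²) = 1.75×10⁴ W m⁻².
Energy balance: absorbed = emitted ⇒ πR²·S(1−A) = 4πR²·σT_eq⁴, so T_eq⁴ = S(1−A)/(4σ).
T_eq = [1.75×10⁴ × 0.60 / (4 × 5.67×10⁻⁸)]^(1/4) = (4.64×10¹⁰)^(1/4) = 464 K.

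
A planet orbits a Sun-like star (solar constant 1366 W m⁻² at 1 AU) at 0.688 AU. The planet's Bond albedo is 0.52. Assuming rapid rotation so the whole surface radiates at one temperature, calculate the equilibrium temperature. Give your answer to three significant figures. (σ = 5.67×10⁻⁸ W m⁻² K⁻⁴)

T_eq ≈ 280 K

Flux at 0.688 AU: S = 1366/0.688² = 2890 W m⁻².
Energy balance: absorbed = emitted ⇒ πR²·S(1−A) = 4πR²·σT_eq⁴, so T_eq⁴ = S(1−A)/(4σ).
T_eq = [2890 × 0.48 / (4 × 5.67×10⁻⁸)]^(1/4) = (6.11×10⁹)^(1/4) = 280 K.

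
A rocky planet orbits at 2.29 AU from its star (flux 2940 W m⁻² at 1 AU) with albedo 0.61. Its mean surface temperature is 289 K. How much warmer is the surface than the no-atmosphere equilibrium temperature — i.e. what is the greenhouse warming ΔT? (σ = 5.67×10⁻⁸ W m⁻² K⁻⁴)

S = 2940/2.29² = 560.6 W m⁻².
T_eq = [S(1−A)/(4σ)]^(1/4) = [560.6×0.39/(4×5.67×10⁻⁸)]^(1/4) = 176.2 K.
ΔT = T_surf − T_eq = 289 − 176.2.

ΔT ≈ 112.8 K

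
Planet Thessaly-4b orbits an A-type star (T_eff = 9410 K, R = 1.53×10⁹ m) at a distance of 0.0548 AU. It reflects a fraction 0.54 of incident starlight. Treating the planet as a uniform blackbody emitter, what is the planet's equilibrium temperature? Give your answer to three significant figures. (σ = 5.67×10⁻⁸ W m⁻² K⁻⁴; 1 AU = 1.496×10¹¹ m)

d = 0.0548 AU = 8.20×10⁹ m.
L = 4πR_⋆²σT_⋆⁴ = 4π(1.53×10⁹)² × 5.67×10⁻⁸ × (9410)⁴ = 1.31×10²⁸ W.
S = L/(4πd²) = 1.55×10⁷ W m⁻².
Energy balance: absorbed = emitted ⇒ πR²·S(1−A) = 4πR²·σT_eq⁴, so T_eq⁴ = S(1−A)/(4σ).
T_eq = [1.55×10⁷ × 0.46 / (4 × 5.67×10⁻⁸)]^(1/4) = (3.14×10¹³)^(1/4) = 2370 K.

T_eq ≈ 2370 K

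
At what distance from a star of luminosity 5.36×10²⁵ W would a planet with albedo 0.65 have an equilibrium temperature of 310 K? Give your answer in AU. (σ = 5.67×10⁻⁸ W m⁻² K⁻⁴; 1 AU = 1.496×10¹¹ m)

d ≈ 0.178 AU

From T_eq⁴ = L(1−A)/(16πσd²): d = √[L(1−A)/(16πσT_eq⁴)].
d = √[5.36×10²⁵ × 0.35 / (16π × 5.67×10⁻⁸ × (310)⁴)] = 2.67×10¹⁰ m = 0.178 AU.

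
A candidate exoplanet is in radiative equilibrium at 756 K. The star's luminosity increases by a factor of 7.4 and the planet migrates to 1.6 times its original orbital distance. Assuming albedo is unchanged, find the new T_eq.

T_eq ≈ 986 K

T_eq ∝ L^(1/4) · d^(−1/2).
T′ = 756 × 7.4^(1/4) / 1.6^(1/2) = 986 K.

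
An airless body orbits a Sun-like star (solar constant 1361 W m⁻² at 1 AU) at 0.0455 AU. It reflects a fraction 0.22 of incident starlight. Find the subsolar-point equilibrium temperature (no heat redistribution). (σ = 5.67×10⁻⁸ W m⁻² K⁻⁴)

Flux at 0.0455 AU: S = 1361/0.0455² = 6.57×10⁵ W m⁻².
At the subsolar point the surface absorbs S(1−A) and emits σT⁴ per unit area — no factor of 4, since only the local patch is in balance.
T = [6.57×10⁵ × 0.78 / 5.67×10⁻⁸]^(1/4) = (9.04×10¹²)^(1/4) = 1730 K.

T_ss ≈ 1730 K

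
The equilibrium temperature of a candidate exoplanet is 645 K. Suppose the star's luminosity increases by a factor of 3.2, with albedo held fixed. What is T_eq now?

T_eq ≈ 863 K

T_eq ∝ L^(1/4) · d^(−1/2).
T′ = 645 × 3.2^(1/4) = 863 K.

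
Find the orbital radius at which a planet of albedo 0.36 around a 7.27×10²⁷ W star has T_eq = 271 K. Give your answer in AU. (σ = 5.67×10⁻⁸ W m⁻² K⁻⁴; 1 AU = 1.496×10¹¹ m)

d ≈ 3.68 AU

From T_eq⁴ = L(1−A)/(16πσd²): d = √[L(1−A)/(16πσT_eq⁴)].
d = √[7.27×10²⁷ × 0.64 / (16π × 5.67×10⁻⁸ × (271)⁴)] = 5.50×10¹¹ m = 3.68 AU.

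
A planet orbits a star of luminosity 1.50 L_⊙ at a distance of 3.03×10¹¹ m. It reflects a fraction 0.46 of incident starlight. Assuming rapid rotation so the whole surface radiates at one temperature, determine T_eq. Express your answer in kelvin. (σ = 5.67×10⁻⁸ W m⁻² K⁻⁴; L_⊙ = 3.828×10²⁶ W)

T_eq ≈ 186 K

L = 1.50 × 3.828×10²⁶ = 5.74×10²⁶ W.
Flux: S = L/(4πd²) = 5.74×10²⁶/(4π×(3.03×10¹¹)²) = 498 W m⁻².
Energy balance: absorbed = emitted ⇒ πR²·S(1−A) = 4πR²·σT_eq⁴, so T_eq⁴ = S(1−A)/(4σ).
T_eq = [498 × 0.54 / (4 × 5.67×10⁻⁸)]^(1/4) = (1.19×10⁹)^(1/4) = 186 K.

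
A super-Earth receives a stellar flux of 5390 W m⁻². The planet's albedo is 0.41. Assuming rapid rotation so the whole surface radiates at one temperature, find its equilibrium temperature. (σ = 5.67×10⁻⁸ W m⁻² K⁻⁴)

T_eq ≈ 344 K

Energy balance: absorbed = emitted ⇒ πR²·S(1−A) = 4πR²·σT_eq⁴, so T_eq⁴ = S(1−A)/(4σ).
T_eq = [5390 × 0.59 / (4 × 5.67×10⁻⁸)]^(1/4) = (1.40×10¹⁰)^(1/4) = 344 K.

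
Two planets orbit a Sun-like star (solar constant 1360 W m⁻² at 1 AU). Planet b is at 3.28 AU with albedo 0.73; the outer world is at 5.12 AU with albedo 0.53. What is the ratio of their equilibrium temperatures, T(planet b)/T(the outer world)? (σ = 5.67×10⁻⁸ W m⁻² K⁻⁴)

T_eq = [S₀(1−A)/(4σd²)]^(1/4), so T ∝ (1−A)^(1/4) / √d.
T₁ = [1360×0.27/(4×5.67×10⁻⁸×3.28²)]^(1/4) = 110.76 K.
T₂ = [1360×0.47/(4×5.67×10⁻⁸×5.12²)]^(1/4) = 101.83 K.

T₁/T₂ ≈ 1.088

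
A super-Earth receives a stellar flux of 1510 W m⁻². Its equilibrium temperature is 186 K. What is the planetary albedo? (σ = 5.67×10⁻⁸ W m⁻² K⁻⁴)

A ≈ 0.82

From T_eq⁴ = S(1−A)/(4σ): 1−A = 4σT_eq⁴/S.
1−A = 4 × 5.67×10⁻⁸ × (186)⁴ / 1510 = 0.180.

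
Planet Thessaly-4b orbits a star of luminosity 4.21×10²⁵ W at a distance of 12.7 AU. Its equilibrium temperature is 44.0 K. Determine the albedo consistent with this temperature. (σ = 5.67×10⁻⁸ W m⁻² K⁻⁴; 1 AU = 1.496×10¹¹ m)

d = 12.7 AU = 1.90×10¹² m.
Flux: S = L/(4πd²) = 4.21×10²⁵/(4π×(1.90×10¹²)²) = 0.928 W m⁻².
From T_eq⁴ = S(1−A)/(4σ): 1−A = 4σT_eq⁴/S.
1−A = 4 × 5.67×10⁻⁸ × (44.0)⁴ / 0.928 = 0.916.

A ≈ 0.08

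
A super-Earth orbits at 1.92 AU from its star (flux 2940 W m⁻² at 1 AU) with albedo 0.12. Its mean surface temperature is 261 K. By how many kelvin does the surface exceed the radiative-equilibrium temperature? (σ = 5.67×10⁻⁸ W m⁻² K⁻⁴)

S = 2940/1.92² = 797.5 W m⁻².
T_eq = [S(1−A)/(4σ)]^(1/4) = [797.5×0.88/(4×5.67×10⁻⁸)]^(1/4) = 235.9 K.
ΔT = T_surf − T_eq = 261 − 235.9.

ΔT ≈ 25.1 K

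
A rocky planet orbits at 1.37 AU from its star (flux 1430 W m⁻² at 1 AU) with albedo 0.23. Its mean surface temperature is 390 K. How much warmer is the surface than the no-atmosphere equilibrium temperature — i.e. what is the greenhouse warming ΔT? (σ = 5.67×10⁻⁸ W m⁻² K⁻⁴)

ΔT ≈ 164.5 K

S = 1430/1.37² = 761.9 W m⁻².
T_eq = [S(1−A)/(4σ)]^(1/4) = [761.9×0.77/(4×5.67×10⁻⁸)]^(1/4) = 225.5 K.
ΔT = T_surf − T_eq = 390 − 225.5.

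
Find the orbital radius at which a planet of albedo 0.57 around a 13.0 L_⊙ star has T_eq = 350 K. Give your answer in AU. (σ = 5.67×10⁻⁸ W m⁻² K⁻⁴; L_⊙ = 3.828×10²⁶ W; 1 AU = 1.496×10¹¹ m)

d ≈ 1.50 AU

L = 13.0 × 3.828×10²⁶ = 4.98×10²⁷ W.
From T_eq⁴ = L(1−A)/(16πσd²): d = √[L(1−A)/(16πσT_eq⁴)].
d = √[4.98×10²⁷ × 0.43 / (16π × 5.67×10⁻⁸ × (350)⁴)] = 2.24×10¹¹ m = 1.50 AU.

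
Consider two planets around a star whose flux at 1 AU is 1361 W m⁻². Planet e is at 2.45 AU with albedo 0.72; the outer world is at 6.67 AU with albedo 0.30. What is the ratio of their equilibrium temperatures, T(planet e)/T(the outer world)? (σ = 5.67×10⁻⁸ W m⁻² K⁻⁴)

T_eq = [S₀(1−A)/(4σd²)]^(1/4), so T ∝ (1−A)^(1/4) / √d.
T₁ = [1361×0.28/(4×5.67×10⁻⁸×2.45²)]^(1/4) = 129.35 K.
T₂ = [1361×0.70/(4×5.67×10⁻⁸×6.67²)]^(1/4) = 98.57 K.

T₁/T₂ ≈ 1.312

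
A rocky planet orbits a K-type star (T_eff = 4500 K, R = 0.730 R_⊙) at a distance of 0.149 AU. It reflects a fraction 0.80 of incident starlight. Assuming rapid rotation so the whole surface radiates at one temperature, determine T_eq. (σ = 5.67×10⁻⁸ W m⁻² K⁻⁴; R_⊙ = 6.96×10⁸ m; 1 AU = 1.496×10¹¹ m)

T_eq ≈ 321 K

R_⋆ = 0.730 × 6.96×10⁸ = 5.08×10⁸ m.
d = 0.149 AU = 2.23×10¹⁰ m.
L = 4πR_⋆²σT_⋆⁴ = 4π(5.08×10⁸)² × 5.67×10⁻⁸ × (4500)⁴ = 7.54×10²⁵ W.
S = L/(4πd²) = 1.21×10⁴ W m⁻².
Energy balance: absorbed = emitted ⇒ πR²·S(1−A) = 4πR²·σT_eq⁴, so T_eq⁴ = S(1−A)/(4σ).
T_eq = [1.21×10⁴ × 0.20 / (4 × 5.67×10⁻⁸)]^(1/4) = (1.07×10¹⁰)^(1/4) = 321 K.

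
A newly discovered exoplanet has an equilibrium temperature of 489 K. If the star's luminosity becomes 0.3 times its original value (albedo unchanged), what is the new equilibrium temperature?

T_eq ≈ 362 K

T_eq ∝ L^(1/4) · d^(−1/2).
T′ = 489 × 0.3^(1/4) = 362 K.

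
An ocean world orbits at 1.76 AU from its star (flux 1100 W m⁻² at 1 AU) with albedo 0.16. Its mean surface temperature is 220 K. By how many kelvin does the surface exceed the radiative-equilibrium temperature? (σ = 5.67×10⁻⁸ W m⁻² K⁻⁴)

ΔT ≈ 29.6 K

S = 1100/1.76² = 355.1 W m⁻².
T_eq = [S(1−A)/(4σ)]^(1/4) = [355.1×0.84/(4×5.67×10⁻⁸)]^(1/4) = 190.4 K.
ΔT = T_surf − T_eq = 220 − 190.4.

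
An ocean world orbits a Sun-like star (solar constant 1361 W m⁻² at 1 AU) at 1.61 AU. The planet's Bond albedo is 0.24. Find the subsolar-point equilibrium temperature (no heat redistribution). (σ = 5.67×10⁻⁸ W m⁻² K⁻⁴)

Flux at 1.61 AU: S = 1361/1.61² = 525 W m⁻².
At the subsolar point the surface absorbs S(1−A) and emits σT⁴ per unit area — no factor of 4, since only the local patch is in balance.
T = [525 × 0.76 / 5.67×10⁻⁸]^(1/4) = (7.04×10⁹)^(1/4) = 290 K.

T_ss ≈ 290 K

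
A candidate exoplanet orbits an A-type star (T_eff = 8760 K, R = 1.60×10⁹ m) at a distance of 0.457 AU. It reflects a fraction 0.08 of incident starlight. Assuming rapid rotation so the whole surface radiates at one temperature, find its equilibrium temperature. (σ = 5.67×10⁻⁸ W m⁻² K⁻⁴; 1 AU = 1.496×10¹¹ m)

T_eq ≈ 928 K

d = 0.457 AU = 6.84×10¹⁰ m.
L = 4πR_⋆²σT_⋆⁴ = 4π(1.60×10⁹)² × 5.67×10⁻⁸ × (8760)⁴ = 1.07×10²⁸ W.
S = L/(4πd²) = 1.83×10⁵ W m⁻².
Energy balance: absorbed = emitted ⇒ πR²·S(1−A) = 4πR²·σT_eq⁴, so T_eq⁴ = S(1−A)/(4σ).
T_eq = [1.83×10⁵ × 0.92 / (4 × 5.67×10⁻⁸)]^(1/4) = (7.42×10¹¹)^(1/4) = 928 K.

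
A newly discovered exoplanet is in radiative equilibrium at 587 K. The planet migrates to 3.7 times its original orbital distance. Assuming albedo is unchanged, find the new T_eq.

T_eq ≈ 305 K

T_eq ∝ L^(1/4) · d^(−1/2).
T′ = 587 / 3.7^(1/2) = 305 K.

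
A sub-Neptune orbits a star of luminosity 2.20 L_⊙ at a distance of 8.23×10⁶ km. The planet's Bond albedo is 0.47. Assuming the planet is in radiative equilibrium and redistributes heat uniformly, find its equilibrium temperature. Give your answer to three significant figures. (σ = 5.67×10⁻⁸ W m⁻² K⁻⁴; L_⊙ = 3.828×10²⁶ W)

d = 8.23×10⁶ km = 8.23×10⁹ m.
L = 2.20 × 3.828×10²⁶ = 8.42×10²⁶ W.
Flux: S = L/(4πd²) = 8.42×10²⁶/(4π×(8.23×10⁹)²) = 9.89×10⁵ W m⁻².
Energy balance: absorbed = emitted ⇒ πR²·S(1−A) = 4πR²·σT_eq⁴, so T_eq⁴ = S(1−A)/(4σ).
T_eq = [9.89×10⁵ × 0.53 / (4 × 5.67×10⁻⁸)]^(1/4) = (2.31×10¹²)^(1/4) = 1230 K.

T_eq ≈ 1230 K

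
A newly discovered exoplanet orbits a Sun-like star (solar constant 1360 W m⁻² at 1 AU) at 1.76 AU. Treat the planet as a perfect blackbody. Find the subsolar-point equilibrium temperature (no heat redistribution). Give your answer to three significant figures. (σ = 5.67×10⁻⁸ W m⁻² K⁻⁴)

T_ss ≈ 297 K

Flux at 1.76 AU: S = 1360/1.76² = 439 W m⁻².
At the subsolar point the surface absorbs S(1−A) and emits σT⁴ per unit area — no factor of 4, since only the local patch is in balance.
T = [439 × 1.00 / 5.67×10⁻⁸]^(1/4) = (7.74×10⁹)^(1/4) = 297 K.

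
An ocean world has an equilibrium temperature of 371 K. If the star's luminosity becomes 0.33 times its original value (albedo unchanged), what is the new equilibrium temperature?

T_eq ∝ L^(1/4) · d^(−1/2).
T′ = 371 × 0.33^(1/4) = 281 K.

T_eq ≈ 281 K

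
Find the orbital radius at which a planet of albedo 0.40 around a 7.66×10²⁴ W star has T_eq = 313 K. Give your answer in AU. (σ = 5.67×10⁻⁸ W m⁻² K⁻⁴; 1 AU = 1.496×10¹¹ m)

From T_eq⁴ = L(1−A)/(16πσd²): d = √[L(1−A)/(16πσT_eq⁴)].
d = √[7.66×10²⁴ × 0.60 / (16π × 5.67×10⁻⁸ × (313)⁴)] = 1.30×10¹⁰ m = 0.0866 AU.

d ≈ 0.0866 AU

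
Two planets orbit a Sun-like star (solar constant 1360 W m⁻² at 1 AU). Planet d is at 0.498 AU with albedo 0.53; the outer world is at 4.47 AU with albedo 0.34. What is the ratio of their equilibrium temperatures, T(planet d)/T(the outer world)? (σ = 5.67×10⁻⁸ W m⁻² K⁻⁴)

T₁/T₂ ≈ 2.752

T_eq = [S₀(1−A)/(4σd²)]^(1/4), so T ∝ (1−A)^(1/4) / √d.
T₁ = [1360×0.47/(4×5.67×10⁻⁸×0.498²)]^(1/4) = 326.50 K.
T₂ = [1360×0.66/(4×5.67×10⁻⁸×4.47²)]^(1/4) = 118.63 K.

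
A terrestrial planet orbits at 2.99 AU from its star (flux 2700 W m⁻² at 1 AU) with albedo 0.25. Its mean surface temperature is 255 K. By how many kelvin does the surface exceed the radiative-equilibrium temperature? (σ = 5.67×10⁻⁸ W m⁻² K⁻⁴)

ΔT ≈ 77.2 K

S = 2700/2.99² = 302.0 W m⁻².
T_eq = [S(1−A)/(4σ)]^(1/4) = [302.0×0.75/(4×5.67×10⁻⁸)]^(1/4) = 177.8 K.
ΔT = T_surf − T_eq = 255 − 177.8.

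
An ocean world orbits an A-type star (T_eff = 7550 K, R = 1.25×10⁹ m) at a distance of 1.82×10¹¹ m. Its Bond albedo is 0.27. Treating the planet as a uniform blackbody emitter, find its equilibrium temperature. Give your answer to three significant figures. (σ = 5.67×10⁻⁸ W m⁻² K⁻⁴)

L = 4πR_⋆²σT_⋆⁴ = 4π(1.25×10⁹)² × 5.67×10⁻⁸ × (7550)⁴ = 3.62×10²⁷ W.
S = L/(4πd²) = 8690 W m⁻².
Energy balance: absorbed = emitted ⇒ πR²·S(1−A) = 4πR²·σT_eq⁴, so T_eq⁴ = S(1−A)/(4σ).
T_eq = [8690 × 0.73 / (4 × 5.67×10⁻⁸)]^(1/4) = (2.80×10¹⁰)^(1/4) = 409 K.

T_eq ≈ 409 K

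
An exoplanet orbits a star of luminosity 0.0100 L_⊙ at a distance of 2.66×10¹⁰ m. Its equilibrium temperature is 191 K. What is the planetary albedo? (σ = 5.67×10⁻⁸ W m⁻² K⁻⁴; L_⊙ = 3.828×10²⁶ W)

L = 0.0100 × 3.828×10²⁶ = 3.83×10²⁴ W.
Flux: S = L/(4πd²) = 3.83×10²⁴/(4π×(2.66×10¹⁰)²) = 431 W m⁻².
From T_eq⁴ = S(1−A)/(4σ): 1−A = 4σT_eq⁴/S.
1−A = 4 × 5.67×10⁻⁸ × (191)⁴ / 431 = 0.701.

A ≈ 0.30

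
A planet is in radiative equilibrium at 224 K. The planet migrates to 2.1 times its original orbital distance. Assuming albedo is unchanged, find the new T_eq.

T_eq ∝ L^(1/4) · d^(−1/2).
T′ = 224 / 2.1^(1/2) = 155 K.

T_eq ≈ 155 K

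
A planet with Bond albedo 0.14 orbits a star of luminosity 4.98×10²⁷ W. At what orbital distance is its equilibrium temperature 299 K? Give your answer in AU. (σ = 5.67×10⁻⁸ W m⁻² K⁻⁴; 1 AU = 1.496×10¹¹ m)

d ≈ 2.90 AU

From T_eq⁴ = L(1−A)/(16πσd²): d = √[L(1−A)/(16πσT_eq⁴)].
d = √[4.98×10²⁷ × 0.86 / (16π × 5.67×10⁻⁸ × (299)⁴)] = 4.34×10¹¹ m = 2.90 AU.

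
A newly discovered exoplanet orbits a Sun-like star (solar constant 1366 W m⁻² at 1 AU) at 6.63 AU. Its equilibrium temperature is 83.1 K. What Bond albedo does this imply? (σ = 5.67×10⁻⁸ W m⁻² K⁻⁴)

A ≈ 0.65

Flux at 6.63 AU: S = 1366/6.63² = 31.1 W m⁻².
From T_eq⁴ = S(1−A)/(4σ): 1−A = 4σT_eq⁴/S.
1−A = 4 × 5.67×10⁻⁸ × (83.1)⁴ / 31.1 = 0.348.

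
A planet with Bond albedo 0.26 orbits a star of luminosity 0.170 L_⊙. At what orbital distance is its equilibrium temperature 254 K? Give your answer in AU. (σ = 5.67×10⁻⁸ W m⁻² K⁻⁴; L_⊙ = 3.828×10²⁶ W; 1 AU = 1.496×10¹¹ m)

L = 0.170 × 3.828×10²⁶ = 6.51×10²⁵ W.
From T_eq⁴ = L(1−A)/(16πσd²): d = √[L(1−A)/(16πσT_eq⁴)].
d = √[6.51×10²⁵ × 0.74 / (16π × 5.67×10⁻⁸ × (254)⁴)] = 6.37×10¹⁰ m = 0.426 AU.

d ≈ 0.426 AU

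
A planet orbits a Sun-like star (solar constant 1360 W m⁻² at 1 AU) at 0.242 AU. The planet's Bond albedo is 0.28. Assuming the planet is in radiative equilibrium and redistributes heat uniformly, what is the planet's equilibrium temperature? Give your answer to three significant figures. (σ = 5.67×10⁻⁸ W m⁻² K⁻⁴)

T_eq ≈ 521 K

Flux at 0.242 AU: S = 1360/0.242² = 2.32×10⁴ W m⁻².
Energy balance: absorbed = emitted ⇒ πR²·S(1−A) = 4πR²·σT_eq⁴, so T_eq⁴ = S(1−A)/(4σ).
T_eq = [2.32×10⁴ × 0.72 / (4 × 5.67×10⁻⁸)]^(1/4) = (7.37×10¹⁰)^(1/4) = 521 K.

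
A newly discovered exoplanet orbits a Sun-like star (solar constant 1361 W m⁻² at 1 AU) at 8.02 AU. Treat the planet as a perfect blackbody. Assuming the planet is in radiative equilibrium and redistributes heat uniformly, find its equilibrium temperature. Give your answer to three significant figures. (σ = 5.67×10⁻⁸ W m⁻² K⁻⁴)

Flux at 8.02 AU: S = 1361/8.02² = 21.2 W m⁻².
Energy balance: absorbed = emitted ⇒ πR²·S(1−A) = 4πR²·σT_eq⁴, so T_eq⁴ = S(1−A)/(4σ).
T_eq = [21.2 × 1.00 / (4 × 5.67×10⁻⁸)]^(1/4) = (9.33×10⁷)^(1/4) = 98.3 K.

T_eq ≈ 98.3 K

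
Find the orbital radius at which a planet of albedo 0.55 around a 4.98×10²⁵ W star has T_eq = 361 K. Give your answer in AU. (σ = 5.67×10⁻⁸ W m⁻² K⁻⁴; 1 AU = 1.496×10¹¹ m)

From T_eq⁴ = L(1−A)/(16πσd²): d = √[L(1−A)/(16πσT_eq⁴)].
d = √[4.98×10²⁵ × 0.45 / (16π × 5.67×10⁻⁸ × (361)⁴)] = 2.15×10¹⁰ m = 0.144 AU.

d ≈ 0.144 AU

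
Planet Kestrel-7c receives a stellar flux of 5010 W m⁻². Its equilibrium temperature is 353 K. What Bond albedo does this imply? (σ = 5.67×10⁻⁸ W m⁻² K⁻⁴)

From T_eq⁴ = S(1−A)/(4σ): 1−A = 4σT_eq⁴/S.
1−A = 4 × 5.67×10⁻⁸ × (353)⁴ / 5010 = 0.703.

A ≈ 0.30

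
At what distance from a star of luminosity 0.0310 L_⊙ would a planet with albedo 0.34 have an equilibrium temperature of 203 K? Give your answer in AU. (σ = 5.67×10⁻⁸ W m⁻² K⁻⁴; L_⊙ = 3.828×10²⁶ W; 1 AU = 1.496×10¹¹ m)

L = 0.0310 × 3.828×10²⁶ = 1.19×10²⁵ W.
From T_eq⁴ = L(1−A)/(16πσd²): d = √[L(1−A)/(16πσT_eq⁴)].
d = √[1.19×10²⁵ × 0.66 / (16π × 5.67×10⁻⁸ × (203)⁴)] = 4.02×10¹⁰ m = 0.269 AU.

d ≈ 0.269 AU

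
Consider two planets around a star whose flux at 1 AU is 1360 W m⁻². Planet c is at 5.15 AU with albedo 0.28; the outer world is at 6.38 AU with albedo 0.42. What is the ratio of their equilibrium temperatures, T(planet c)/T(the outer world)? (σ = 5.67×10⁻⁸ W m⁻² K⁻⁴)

T_eq = [S₀(1−A)/(4σd²)]^(1/4), so T ∝ (1−A)^(1/4) / √d.
T₁ = [1360×0.72/(4×5.67×10⁻⁸×5.15²)]^(1/4) = 112.95 K.
T₂ = [1360×0.58/(4×5.67×10⁻⁸×6.38²)]^(1/4) = 96.14 K.

T₁/T₂ ≈ 1.175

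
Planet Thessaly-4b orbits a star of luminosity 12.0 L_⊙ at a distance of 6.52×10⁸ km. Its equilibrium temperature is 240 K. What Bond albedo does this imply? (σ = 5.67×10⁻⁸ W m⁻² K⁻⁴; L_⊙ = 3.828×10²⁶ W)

d = 6.52×10⁸ km = 6.52×10¹¹ m.
L = 12.0 × 3.828×10²⁶ = 4.59×10²⁷ W.
Flux: S = L/(4πd²) = 4.59×10²⁷/(4π×(6.52×10¹¹)²) = 860 W m⁻².
From T_eq⁴ = S(1−A)/(4σ): 1−A = 4σT_eq⁴/S.
1−A = 4 × 5.67×10⁻⁸ × (240)⁴ / 860 = 0.875.

A ≈ 0.12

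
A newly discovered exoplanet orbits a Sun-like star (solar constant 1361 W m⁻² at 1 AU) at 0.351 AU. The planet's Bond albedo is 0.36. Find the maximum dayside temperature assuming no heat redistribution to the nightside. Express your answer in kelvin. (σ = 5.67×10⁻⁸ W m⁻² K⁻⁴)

T_ss ≈ 594 K

Flux at 0.351 AU: S = 1361/0.351² = 1.10×10⁴ W m⁻².
With no redistribution each surface element balances locally: S(1−A) = σT⁴.
T = [1.10×10⁴ × 0.64 / 5.67×10⁻⁸]^(1/4) = (1.25×10¹¹)^(1/4) = 594 K.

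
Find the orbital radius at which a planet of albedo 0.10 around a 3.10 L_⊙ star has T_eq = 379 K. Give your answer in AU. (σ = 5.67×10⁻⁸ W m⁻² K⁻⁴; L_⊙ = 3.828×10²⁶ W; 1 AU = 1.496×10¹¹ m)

d ≈ 0.901 AU

L = 3.10 × 3.828×10²⁶ = 1.19×10²⁷ W.
From T_eq⁴ = L(1−A)/(16πσd²): d = √[L(1−A)/(16πσT_eq⁴)].
d = √[1.19×10²⁷ × 0.90 / (16π × 5.67×10⁻⁸ × (379)⁴)] = 1.35×10¹¹ m = 0.901 AU.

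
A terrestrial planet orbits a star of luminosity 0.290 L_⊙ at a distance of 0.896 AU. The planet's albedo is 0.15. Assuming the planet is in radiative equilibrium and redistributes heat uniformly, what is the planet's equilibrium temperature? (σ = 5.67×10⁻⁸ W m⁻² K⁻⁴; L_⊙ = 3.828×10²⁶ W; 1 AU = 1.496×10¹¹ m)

T_eq ≈ 207 K

d = 0.896 AU = 1.34×10¹¹ m.
L = 0.290 × 3.828×10²⁶ = 1.11×10²⁶ W.
Flux: S = L/(4πd²) = 1.11×10²⁶/(4π×(1.34×10¹¹)²) = 492 W m⁻².
Energy balance: absorbed = emitted ⇒ πR²·S(1−A) = 4πR²·σT_eq⁴, so T_eq⁴ = S(1−A)/(4σ).
T_eq = [492 × 0.85 / (4 × 5.67×10⁻⁸)]^(1/4) = (1.84×10⁹)^(1/4) = 207 K.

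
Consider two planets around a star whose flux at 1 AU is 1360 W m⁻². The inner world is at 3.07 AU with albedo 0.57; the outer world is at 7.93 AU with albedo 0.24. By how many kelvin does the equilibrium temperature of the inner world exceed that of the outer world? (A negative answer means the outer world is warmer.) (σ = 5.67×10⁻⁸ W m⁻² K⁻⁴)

ΔT ≈ 36.3 K

T_eq = [S₀(1−A)/(4σd²)]^(1/4), so T ∝ (1−A)^(1/4) / √d.
T₁ = [1360×0.43/(4×5.67×10⁻⁸×3.07²)]^(1/4) = 128.61 K.
T₂ = [1360×0.76/(4×5.67×10⁻⁸×7.93²)]^(1/4) = 92.27 K.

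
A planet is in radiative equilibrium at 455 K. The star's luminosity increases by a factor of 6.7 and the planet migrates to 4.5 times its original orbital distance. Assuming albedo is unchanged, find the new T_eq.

T_eq ≈ 345 K

T_eq ∝ L^(1/4) · d^(−1/2).
T′ = 455 × 6.7^(1/4) / 4.5^(1/2) = 345 K.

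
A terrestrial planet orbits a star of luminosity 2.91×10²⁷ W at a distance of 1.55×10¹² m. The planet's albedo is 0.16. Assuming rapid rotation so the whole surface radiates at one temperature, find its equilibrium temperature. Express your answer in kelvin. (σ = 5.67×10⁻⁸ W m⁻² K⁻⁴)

T_eq ≈ 137 K

Flux: S = L/(4πd²) = 2.91×10²⁷/(4π×(1.55×10¹²)²) = 96.4 W m⁻².
Energy balance: absorbed = emitted ⇒ πR²·S(1−A) = 4πR²·σT_eq⁴, so T_eq⁴ = S(1−A)/(4σ).
T_eq = [96.4 × 0.84 / (4 × 5.67×10⁻⁸)]^(1/4) = (3.57×10⁸)^(1/4) = 137 K.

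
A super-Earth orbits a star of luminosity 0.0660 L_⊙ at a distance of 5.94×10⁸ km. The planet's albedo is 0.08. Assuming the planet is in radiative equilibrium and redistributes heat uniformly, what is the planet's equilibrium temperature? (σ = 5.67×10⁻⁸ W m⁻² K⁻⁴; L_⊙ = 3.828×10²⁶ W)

d = 5.94×10⁸ km = 5.94×10¹¹ m.
L = 0.0660 × 3.828×10²⁶ = 2.53×10²⁵ W.
Flux: S = L/(4πd²) = 2.53×10²⁵/(4π×(5.94×10¹¹)²) = 5.70 W m⁻².
Energy balance: absorbed = emitted ⇒ πR²·S(1−A) = 4πR²·σT_eq⁴, so T_eq⁴ = S(1−A)/(4σ).
T_eq = [5.70 × 0.92 / (4 × 5.67×10⁻⁸)]^(1/4) = (2.31×10⁷)^(1/4) = 69.3 K.

T_eq ≈ 69.3 K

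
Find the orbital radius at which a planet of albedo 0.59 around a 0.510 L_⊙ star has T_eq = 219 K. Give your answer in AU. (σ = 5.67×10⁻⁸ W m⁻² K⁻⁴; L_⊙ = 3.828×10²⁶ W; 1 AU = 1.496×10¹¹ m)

d ≈ 0.739 AU

L = 0.510 × 3.828×10²⁶ = 1.95×10²⁶ W.
From T_eq⁴ = L(1−A)/(16πσd²): d = √[L(1−A)/(16πσT_eq⁴)].
d = √[1.95×10²⁶ × 0.41 / (16π × 5.67×10⁻⁸ × (219)⁴)] = 1.10×10¹¹ m = 0.739 AU.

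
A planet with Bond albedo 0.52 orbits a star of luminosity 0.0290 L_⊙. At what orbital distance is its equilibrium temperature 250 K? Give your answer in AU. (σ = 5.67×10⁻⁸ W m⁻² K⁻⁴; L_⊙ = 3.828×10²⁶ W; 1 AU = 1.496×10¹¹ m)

d ≈ 0.146 AU

L = 0.0290 × 3.828×10²⁶ = 1.11×10²⁵ W.
From T_eq⁴ = L(1−A)/(16πσd²): d = √[L(1−A)/(16πσT_eq⁴)].
d = √[1.11×10²⁵ × 0.48 / (16π × 5.67×10⁻⁸ × (250)⁴)] = 2.19×10¹⁰ m = 0.146 AU.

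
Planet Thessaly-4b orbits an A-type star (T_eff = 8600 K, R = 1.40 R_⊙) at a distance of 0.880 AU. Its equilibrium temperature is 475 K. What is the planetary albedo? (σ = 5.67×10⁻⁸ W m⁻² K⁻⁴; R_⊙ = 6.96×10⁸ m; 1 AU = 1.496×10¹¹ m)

R_⋆ = 1.40 × 6.96×10⁸ = 9.74×10⁸ m.
d = 0.880 AU = 1.32×10¹¹ m.
L = 4πR_⋆²σT_⋆⁴ = 4π(9.74×10⁸)² × 5.67×10⁻⁸ × (8600)⁴ = 3.70×10²⁷ W.
S = L/(4πd²) = 1.70×10⁴ W m⁻².
From T_eq⁴ = S(1−A)/(4σ): 1−A = 4σT_eq⁴/S.
1−A = 4 × 5.67×10⁻⁸ × (475)⁴ / 1.70×10⁴ = 0.680.

A ≈ 0.32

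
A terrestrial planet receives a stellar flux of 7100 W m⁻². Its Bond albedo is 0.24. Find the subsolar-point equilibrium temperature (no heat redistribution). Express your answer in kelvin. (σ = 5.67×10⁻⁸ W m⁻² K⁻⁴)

T_ss ≈ 555 K

At the subsolar point the surface absorbs S(1−A) and emits σT⁴ per unit area — no factor of 4, since only the local patch is in balance.
T = [7100 × 0.76 / 5.67×10⁻⁸]^(1/4) = (9.52×10¹⁰)^(1/4) = 555 K.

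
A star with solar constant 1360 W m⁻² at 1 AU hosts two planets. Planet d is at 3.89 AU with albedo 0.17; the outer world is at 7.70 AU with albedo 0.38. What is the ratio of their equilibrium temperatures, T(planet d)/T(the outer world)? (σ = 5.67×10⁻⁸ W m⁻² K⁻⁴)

T_eq = [S₀(1−A)/(4σd²)]^(1/4), so T ∝ (1−A)^(1/4) / √d.
T₁ = [1360×0.83/(4×5.67×10⁻⁸×3.89²)]^(1/4) = 134.67 K.
T₂ = [1360×0.62/(4×5.67×10⁻⁸×7.70²)]^(1/4) = 88.99 K.

T₁/T₂ ≈ 1.513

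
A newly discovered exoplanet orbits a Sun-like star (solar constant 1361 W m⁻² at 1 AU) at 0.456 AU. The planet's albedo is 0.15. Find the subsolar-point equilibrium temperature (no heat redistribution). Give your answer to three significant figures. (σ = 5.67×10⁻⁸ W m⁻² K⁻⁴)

T_ss ≈ 560 K

Flux at 0.456 AU: S = 1361/0.456² = 6550 W m⁻².
At the subsolar point the surface absorbs S(1−A) and emits σT⁴ per unit area — no factor of 4, since only the local patch is in balance.
T = [6550 × 0.85 / 5.67×10⁻⁸]^(1/4) = (9.81×10¹⁰)^(1/4) = 560 K.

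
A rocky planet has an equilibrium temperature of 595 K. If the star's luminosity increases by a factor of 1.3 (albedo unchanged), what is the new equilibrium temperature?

T_eq ∝ L^(1/4) · d^(−1/2).
T′ = 595 × 1.3^(1/4) = 635 K.

T_eq ≈ 635 K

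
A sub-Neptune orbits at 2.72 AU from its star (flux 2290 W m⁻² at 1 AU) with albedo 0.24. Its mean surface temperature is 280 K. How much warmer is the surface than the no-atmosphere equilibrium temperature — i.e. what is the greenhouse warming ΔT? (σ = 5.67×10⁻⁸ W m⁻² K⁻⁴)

ΔT ≈ 100.5 K

S = 2290/2.72² = 309.5 W m⁻².
T_eq = [S(1−A)/(4σ)]^(1/4) = [309.5×0.76/(4×5.67×10⁻⁸)]^(1/4) = 179.5 K.
ΔT = T_surf − T_eq = 280 − 179.5.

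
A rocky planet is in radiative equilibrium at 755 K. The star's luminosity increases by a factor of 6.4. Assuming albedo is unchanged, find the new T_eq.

T_eq ≈ 1200 K

T_eq ∝ L^(1/4) · d^(−1/2).
T′ = 755 × 6.4^(1/4) = 1200 K.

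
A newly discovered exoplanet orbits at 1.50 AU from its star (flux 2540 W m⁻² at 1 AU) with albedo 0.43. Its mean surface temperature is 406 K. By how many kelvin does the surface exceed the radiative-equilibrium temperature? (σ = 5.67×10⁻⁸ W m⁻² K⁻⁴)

S = 2540/1.50² = 1129 W m⁻².
T_eq = [S(1−A)/(4σ)]^(1/4) = [1129×0.57/(4×5.67×10⁻⁸)]^(1/4) = 230.8 K.
ΔT = T_surf − T_eq = 406 − 230.8.

ΔT ≈ 175.2 K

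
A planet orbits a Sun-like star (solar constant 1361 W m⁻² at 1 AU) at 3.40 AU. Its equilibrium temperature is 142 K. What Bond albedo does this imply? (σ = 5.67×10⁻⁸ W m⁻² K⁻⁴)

Flux at 3.40 AU: S = 1361/3.40² = 118 W m⁻².
From T_eq⁴ = S(1−A)/(4σ): 1−A = 4σT_eq⁴/S.
1−A = 4 × 5.67×10⁻⁸ × (142)⁴ / 118 = 0.783.

A ≈ 0.22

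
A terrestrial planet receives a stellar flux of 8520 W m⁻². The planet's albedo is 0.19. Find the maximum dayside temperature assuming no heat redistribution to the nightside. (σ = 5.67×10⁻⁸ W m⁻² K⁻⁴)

With no redistribution each surface element balances locally: S(1−A) = σT⁴.
T = [8520 × 0.81 / 5.67×10⁻⁸]^(1/4) = (1.22×10¹¹)^(1/4) = 591 K.

T_ss ≈ 591 K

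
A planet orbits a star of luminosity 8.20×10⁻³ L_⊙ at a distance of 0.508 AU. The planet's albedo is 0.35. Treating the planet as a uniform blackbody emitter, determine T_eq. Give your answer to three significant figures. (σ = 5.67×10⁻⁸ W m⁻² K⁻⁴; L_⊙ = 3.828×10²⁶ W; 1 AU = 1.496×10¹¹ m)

d = 0.508 AU = 7.60×10¹⁰ m.
L = 8.20×10⁻³ × 3.828×10²⁶ = 3.14×10²⁴ W.
Flux: S = L/(4πd²) = 3.14×10²⁴/(4π×(7.60×10¹⁰)²) = 43.2 W m⁻².
Energy balance: absorbed = emitted ⇒ πR²·S(1−A) = 4πR²·σT_eq⁴, so T_eq⁴ = S(1−A)/(4σ).
T_eq = [43.2 × 0.65 / (4 × 5.67×10⁻⁸)]^(1/4) = (1.24×10⁸)^(1/4) = 106 K.

T_eq ≈ 106 K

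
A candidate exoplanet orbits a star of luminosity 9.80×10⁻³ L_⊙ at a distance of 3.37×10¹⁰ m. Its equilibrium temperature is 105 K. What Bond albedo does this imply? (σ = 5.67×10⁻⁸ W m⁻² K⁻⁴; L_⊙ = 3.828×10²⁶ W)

L = 9.80×10⁻³ × 3.828×10²⁶ = 3.75×10²⁴ W.
Flux: S = L/(4πd²) = 3.75×10²⁴/(4π×(3.37×10¹⁰)²) = 263 W m⁻².
From T_eq⁴ = S(1−A)/(4σ): 1−A = 4σT_eq⁴/S.
1−A = 4 × 5.67×10⁻⁸ × (105)⁴ / 263 = 0.105.

A ≈ 0.90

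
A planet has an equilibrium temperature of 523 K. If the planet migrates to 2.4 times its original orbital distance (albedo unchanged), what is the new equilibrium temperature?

T_eq ≈ 338 K

T_eq ∝ L^(1/4) · d^(−1/2).
T′ = 523 / 2.4^(1/2) = 338 K.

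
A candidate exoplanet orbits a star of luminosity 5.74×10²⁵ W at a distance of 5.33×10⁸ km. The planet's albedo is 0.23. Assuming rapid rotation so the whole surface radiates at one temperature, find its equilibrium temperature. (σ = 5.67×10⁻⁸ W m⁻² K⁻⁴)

d = 5.33×10⁸ km = 5.33×10¹¹ m.
Flux: S = L/(4πd²) = 5.74×10²⁵/(4π×(5.33×10¹¹)²) = 16.1 W m⁻².
Energy balance: absorbed = emitted ⇒ πR²·S(1−A) = 4πR²·σT_eq⁴, so T_eq⁴ = S(1−A)/(4σ).
T_eq = [16.1 × 0.77 / (4 × 5.67×10⁻⁸)]^(1/4) = (5.46×10⁷)^(1/4) = 86.0 K.

T_eq ≈ 86.0 K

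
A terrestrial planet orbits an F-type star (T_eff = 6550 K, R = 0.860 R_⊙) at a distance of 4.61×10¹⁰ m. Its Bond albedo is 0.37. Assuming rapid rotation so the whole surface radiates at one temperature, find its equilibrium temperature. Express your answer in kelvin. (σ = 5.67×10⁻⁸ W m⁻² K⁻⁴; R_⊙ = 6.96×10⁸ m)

T_eq ≈ 470 K

R_⋆ = 0.860 × 6.96×10⁸ = 5.99×10⁸ m.
L = 4πR_⋆²σT_⋆⁴ = 4π(5.99×10⁸)² × 5.67×10⁻⁸ × (6550)⁴ = 4.70×10²⁶ W.
S = L/(4πd²) = 1.76×10⁴ W m⁻².
Energy balance: absorbed = emitted ⇒ πR²·S(1−A) = 4πR²·σT_eq⁴, so T_eq⁴ = S(1−A)/(4σ).
T_eq = [1.76×10⁴ × 0.63 / (4 × 5.67×10⁻⁸)]^(1/4) = (4.89×10¹⁰)^(1/4) = 470 K.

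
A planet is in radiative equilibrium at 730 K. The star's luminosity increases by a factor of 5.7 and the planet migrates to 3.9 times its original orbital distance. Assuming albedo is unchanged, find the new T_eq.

T_eq ∝ L^(1/4) · d^(−1/2).
T′ = 730 × 5.7^(1/4) / 3.9^(1/2) = 571 K.

T_eq ≈ 571 K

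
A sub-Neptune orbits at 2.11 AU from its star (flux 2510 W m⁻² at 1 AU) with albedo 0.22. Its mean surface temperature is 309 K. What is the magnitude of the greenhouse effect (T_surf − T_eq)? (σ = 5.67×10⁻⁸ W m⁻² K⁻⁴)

ΔT ≈ 99.2 K

S = 2510/2.11² = 563.8 W m⁻².
T_eq = [S(1−A)/(4σ)]^(1/4) = [563.8×0.78/(4×5.67×10⁻⁸)]^(1/4) = 209.8 K.
ΔT = T_surf − T_eq = 309 − 209.8.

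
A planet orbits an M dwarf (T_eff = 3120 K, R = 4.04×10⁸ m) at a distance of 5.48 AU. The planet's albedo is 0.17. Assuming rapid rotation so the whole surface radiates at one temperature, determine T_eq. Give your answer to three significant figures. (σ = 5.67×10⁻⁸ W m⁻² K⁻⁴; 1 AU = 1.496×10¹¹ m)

T_eq ≈ 46.7 K

d = 5.48 AU = 8.20×10¹¹ m.
L = 4πR_⋆²σT_⋆⁴ = 4π(4.04×10⁸)² × 5.67×10⁻⁸ × (3120)⁴ = 1.10×10²⁵ W.
S = L/(4πd²) = 1.30 W m⁻².
Energy balance: absorbed = emitted ⇒ πR²·S(1−A) = 4πR²·σT_eq⁴, so T_eq⁴ = S(1−A)/(4σ).
T_eq = [1.30 × 0.83 / (4 × 5.67×10⁻⁸)]^(1/4) = (4.78×10⁶)^(1/4) = 46.7 K.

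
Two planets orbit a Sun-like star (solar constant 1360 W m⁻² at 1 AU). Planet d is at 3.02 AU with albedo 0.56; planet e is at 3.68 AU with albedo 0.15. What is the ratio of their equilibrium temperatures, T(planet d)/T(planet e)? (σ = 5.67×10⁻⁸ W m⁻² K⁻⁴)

T_eq = [S₀(1−A)/(4σd²)]^(1/4), so T ∝ (1−A)^(1/4) / √d.
T₁ = [1360×0.44/(4×5.67×10⁻⁸×3.02²)]^(1/4) = 130.42 K.
T₂ = [1360×0.85/(4×5.67×10⁻⁸×3.68²)]^(1/4) = 139.29 K.

T₁/T₂ ≈ 0.936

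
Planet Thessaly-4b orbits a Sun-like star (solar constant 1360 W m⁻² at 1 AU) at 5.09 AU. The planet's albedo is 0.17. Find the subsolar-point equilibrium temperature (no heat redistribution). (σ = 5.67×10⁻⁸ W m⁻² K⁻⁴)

Flux at 5.09 AU: S = 1360/5.09² = 52.5 W m⁻².
At the subsolar point the surface absorbs S(1−A) and emits σT⁴ per unit area — no factor of 4, since only the local patch is in balance.
T = [52.5 × 0.83 / 5.67×10⁻⁸]^(1/4) = (7.68×10⁸)^(1/4) = 166 K.

T_ss ≈ 166 K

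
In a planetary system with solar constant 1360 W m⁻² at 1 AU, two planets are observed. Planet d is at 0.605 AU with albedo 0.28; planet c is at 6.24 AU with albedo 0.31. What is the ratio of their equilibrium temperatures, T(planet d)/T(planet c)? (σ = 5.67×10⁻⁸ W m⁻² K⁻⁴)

T_eq = [S₀(1−A)/(4σd²)]^(1/4), so T ∝ (1−A)^(1/4) / √d.
T₁ = [1360×0.72/(4×5.67×10⁻⁸×0.605²)]^(1/4) = 329.56 K.
T₂ = [1360×0.69/(4×5.67×10⁻⁸×6.24²)]^(1/4) = 101.53 K.

T₁/T₂ ≈ 3.246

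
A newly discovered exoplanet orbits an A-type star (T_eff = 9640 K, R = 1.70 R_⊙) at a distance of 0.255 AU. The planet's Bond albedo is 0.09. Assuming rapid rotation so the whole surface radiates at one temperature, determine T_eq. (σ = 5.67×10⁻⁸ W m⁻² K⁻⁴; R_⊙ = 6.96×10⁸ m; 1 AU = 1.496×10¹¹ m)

T_eq ≈ 1170 K

R_⋆ = 1.70 × 6.96×10⁸ = 1.18×10⁹ m.
d = 0.255 AU = 3.81×10¹⁰ m.
L = 4πR_⋆²σT_⋆⁴ = 4π(1.18×10⁹)² × 5.67×10⁻⁸ × (9640)⁴ = 8.61×10²⁷ W.
S = L/(4πd²) = 4.71×10⁵ W m⁻².
Energy balance: absorbed = emitted ⇒ πR²·S(1−A) = 4πR²·σT_eq⁴, so T_eq⁴ = S(1−A)/(4σ).
T_eq = [4.71×10⁵ × 0.91 / (4 × 5.67×10⁻⁸)]^(1/4) = (1.89×10¹²)^(1/4) = 1170 K.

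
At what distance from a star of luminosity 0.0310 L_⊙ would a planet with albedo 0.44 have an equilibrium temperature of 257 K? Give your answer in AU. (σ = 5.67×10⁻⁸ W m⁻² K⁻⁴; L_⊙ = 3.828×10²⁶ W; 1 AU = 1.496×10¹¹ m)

L = 0.0310 × 3.828×10²⁶ = 1.19×10²⁵ W.
From T_eq⁴ = L(1−A)/(16πσd²): d = √[L(1−A)/(16πσT_eq⁴)].
d = √[1.19×10²⁵ × 0.56 / (16π × 5.67×10⁻⁸ × (257)⁴)] = 2.31×10¹⁰ m = 0.155 AU.

d ≈ 0.155 AU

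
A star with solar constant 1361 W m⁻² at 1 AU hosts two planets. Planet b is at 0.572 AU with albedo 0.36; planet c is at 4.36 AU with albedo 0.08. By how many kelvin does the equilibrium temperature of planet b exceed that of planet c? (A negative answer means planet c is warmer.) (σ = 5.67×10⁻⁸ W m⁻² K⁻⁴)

T_eq = [S₀(1−A)/(4σd²)]^(1/4), so T ∝ (1−A)^(1/4) / √d.
T₁ = [1361×0.64/(4×5.67×10⁻⁸×0.572²)]^(1/4) = 329.16 K.
T₂ = [1361×0.92/(4×5.67×10⁻⁸×4.36²)]^(1/4) = 130.54 K.

ΔT ≈ 198.6 K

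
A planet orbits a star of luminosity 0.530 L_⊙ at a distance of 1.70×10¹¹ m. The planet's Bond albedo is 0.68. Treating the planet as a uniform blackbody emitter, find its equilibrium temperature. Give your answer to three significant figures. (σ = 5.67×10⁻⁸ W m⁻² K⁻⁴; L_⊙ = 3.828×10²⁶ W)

L = 0.530 × 3.828×10²⁶ = 2.03×10²⁶ W.
Flux: S = L/(4πd²) = 2.03×10²⁶/(4π×(1.70×10¹¹)²) = 559 W m⁻².
Energy balance: absorbed = emitted ⇒ πR²·S(1−A) = 4πR²·σT_eq⁴, so T_eq⁴ = S(1−A)/(4σ).
T_eq = [559 × 0.32 / (4 × 5.67×10⁻⁸)]^(1/4) = (7.88×10⁸)^(1/4) = 168 K.

T_eq ≈ 168 K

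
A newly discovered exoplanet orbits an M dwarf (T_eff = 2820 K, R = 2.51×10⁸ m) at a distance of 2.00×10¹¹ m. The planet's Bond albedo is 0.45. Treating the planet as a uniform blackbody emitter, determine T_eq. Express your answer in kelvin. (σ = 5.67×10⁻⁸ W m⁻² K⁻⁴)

L = 4πR_⋆²σT_⋆⁴ = 4π(2.51×10⁸)² × 5.67×10⁻⁸ × (2820)⁴ = 2.84×10²⁴ W.
S = L/(4πd²) = 5.65 W m⁻².
Energy balance: absorbed = emitted ⇒ πR²·S(1−A) = 4πR²·σT_eq⁴, so T_eq⁴ = S(1−A)/(4σ).
T_eq = [5.65 × 0.55 / (4 × 5.67×10⁻⁸)]^(1/4) = (1.37×10⁷)^(1/4) = 60.8 K.

T_eq ≈ 60.8 K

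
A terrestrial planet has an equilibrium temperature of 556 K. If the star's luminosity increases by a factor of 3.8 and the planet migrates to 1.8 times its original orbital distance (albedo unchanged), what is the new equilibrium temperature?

T_eq ∝ L^(1/4) · d^(−1/2).
T′ = 556 × 3.8^(1/4) / 1.8^(1/2) = 579 K.

T_eq ≈ 579 K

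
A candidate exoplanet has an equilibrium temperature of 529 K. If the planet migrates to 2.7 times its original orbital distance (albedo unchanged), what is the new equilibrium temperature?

T_eq ∝ L^(1/4) · d^(−1/2).
T′ = 529 / 2.7^(1/2) = 322 K.

T_eq ≈ 322 K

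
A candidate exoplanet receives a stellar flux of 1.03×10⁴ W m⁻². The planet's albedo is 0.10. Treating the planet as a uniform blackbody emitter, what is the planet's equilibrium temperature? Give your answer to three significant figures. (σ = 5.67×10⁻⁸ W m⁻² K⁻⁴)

T_eq ≈ 450 K

Energy balance: absorbed = emitted ⇒ πR²·S(1−A) = 4πR²·σT_eq⁴, so T_eq⁴ = S(1−A)/(4σ).
T_eq = [1.03×10⁴ × 0.90 / (4 × 5.67×10⁻⁸)]^(1/4) = (4.09×10¹⁰)^(1/4) = 450 K.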